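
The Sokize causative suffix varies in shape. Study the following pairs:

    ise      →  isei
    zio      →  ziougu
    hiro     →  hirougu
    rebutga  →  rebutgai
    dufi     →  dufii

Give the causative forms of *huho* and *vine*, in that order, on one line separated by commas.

huhougu, vinei

The pattern is rounding harmony: -ugu when the last vowel of the stem is a rounded vowel (*zio*, *hiro*); -i when the last vowel of the stem is an unrounded vowel (*ise*, *rebutga*, *dufi*).
Since the last vowel of *huho* is /o/ (a rounded vowel), it takes -ugu, giving *huhougu*.
*vine* — last vowel /e/ (an unrounded vowel) → -i → *vinei*.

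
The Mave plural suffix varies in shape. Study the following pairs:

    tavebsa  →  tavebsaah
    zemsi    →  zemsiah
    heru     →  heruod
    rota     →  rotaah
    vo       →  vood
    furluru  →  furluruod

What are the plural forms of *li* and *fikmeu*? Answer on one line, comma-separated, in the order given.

The pattern is rounding harmony: -od when the last vowel of the stem is a rounded vowel (*heru*, *vo*, *furluru*); -ah when the last vowel of the stem is an unrounded vowel (*tavebsa*, *zemsi*, *rota*).
*li*: last vowel = /i/, an unrounded vowel → -ah → *liah*.
The last vowel of *fikmeu* is /u/, which is a rounded vowel, so the suffix is -od, giving *fikmeuod*.

liah, fikmeuod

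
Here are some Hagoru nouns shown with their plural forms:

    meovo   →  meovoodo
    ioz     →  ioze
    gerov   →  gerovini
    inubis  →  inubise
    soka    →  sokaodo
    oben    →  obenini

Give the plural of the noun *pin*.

The pattern is sibilance of the final sound: -e when the stem ends in a sibilant (*ioz*, *inubis*); -ini when the stem ends in a non-sibilant consonant (*gerov*, *oben*); -odo when the stem ends in a vowel (*meovo*, *soka*).
*pin*: final sound = /n/, a non-sibilant consonant → -ini → *pinini*.

pinini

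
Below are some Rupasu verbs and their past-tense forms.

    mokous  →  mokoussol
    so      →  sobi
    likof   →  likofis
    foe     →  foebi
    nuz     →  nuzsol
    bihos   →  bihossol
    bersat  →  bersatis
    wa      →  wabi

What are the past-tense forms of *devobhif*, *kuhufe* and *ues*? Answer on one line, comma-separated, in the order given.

devobhifis, kuhufebi, uessol

The pattern is sibilance of the final sound: -sol when the stem ends in a sibilant (*mokous*, *nuz*, *bihos*); -is when the stem ends in a non-sibilant consonant (*likof*, *bersat*); -bi when the stem ends in a vowel (*so*, *foe*, *wa*).
Since the final sound of *devobhif* is /f/ (a non-sibilant consonant), it takes -is, giving *devobhifis*.
*kuhufe*: final sound = /e/, a vowel → -bi → *kuhufebi*.
Since the final sound of *ues* is /s/ (a sibilant), it takes -sol, giving *uessol*.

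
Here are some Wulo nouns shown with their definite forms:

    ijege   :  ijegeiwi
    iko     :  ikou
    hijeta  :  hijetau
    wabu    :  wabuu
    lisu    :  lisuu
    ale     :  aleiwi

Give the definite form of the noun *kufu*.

kufuu

The pattern is front/back vowel harmony: -iwi when the last vowel of the stem is a front vowel (*ijege*, *ale*); -u when the last vowel of the stem is a back vowel (*iko*, *hijeta*, *wabu*, *lisu*).
*kufu*: last vowel = /u/, a back vowel → -u → *kufuu*.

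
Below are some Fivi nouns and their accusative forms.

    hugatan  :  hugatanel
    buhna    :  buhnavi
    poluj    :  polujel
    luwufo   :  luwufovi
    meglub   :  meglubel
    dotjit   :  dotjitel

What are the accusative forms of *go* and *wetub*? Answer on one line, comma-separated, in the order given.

The alternation tracks the final sound of the stem — -el when the stem ends in a consonant (*hugatan*, *poluj*, *meglub*, *dotjit*); -vi when the stem ends in a vowel (*buhna*, *luwufo*).
Since the final sound of *go* is /o/ (a vowel), it takes -vi, giving *govi*.
*wetub*: final sound = /b/, a consonant → -el → *wetubel*.

govi, wetubel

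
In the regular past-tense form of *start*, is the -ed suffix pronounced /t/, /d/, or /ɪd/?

/ɪd/

The stem *start* ends in /t/ or /d/.
The -ed suffix is realized as /ɪd/ after /t, d/; as /t/ after other voiceless consonants; and as /d/ after other voiced sounds.
So -ed on *start* is pronounced /ɪd/.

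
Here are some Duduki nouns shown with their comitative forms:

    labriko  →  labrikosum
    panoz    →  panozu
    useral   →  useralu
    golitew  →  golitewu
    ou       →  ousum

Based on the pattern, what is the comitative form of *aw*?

awu

The suffix is conditioned by the final sound: -u when the stem ends in a consonant (*panoz*, *useral*, *golitew*); -sum when the stem ends in a vowel (*labriko*, *ou*).
The final sound of *aw* is /w/, which is a consonant, so the suffix is -u, giving *awu*.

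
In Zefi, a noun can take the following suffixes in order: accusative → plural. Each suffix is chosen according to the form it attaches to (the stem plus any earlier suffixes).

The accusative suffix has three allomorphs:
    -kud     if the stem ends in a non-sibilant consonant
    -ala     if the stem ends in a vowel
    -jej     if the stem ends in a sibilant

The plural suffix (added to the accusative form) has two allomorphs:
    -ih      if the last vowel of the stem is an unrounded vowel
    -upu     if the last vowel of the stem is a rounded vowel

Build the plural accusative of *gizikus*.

gizikusjejih

*gizikus*: final sound = /s/, a sibilant → -jej → *gizikusjej*.
The accusative form *gizikusjej*: last vowel = /e/, an unrounded vowel → -ih → *gizikusjejih*.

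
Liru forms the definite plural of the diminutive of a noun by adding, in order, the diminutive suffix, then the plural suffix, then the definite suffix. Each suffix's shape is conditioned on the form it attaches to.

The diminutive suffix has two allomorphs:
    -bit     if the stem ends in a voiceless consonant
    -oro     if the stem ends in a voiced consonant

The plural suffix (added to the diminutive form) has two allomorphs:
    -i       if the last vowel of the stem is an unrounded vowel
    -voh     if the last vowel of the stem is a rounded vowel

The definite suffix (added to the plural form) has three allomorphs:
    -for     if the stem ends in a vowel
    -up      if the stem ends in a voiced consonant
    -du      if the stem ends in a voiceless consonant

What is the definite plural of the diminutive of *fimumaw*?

*fimumaw*: final consonant = /w/, voiced → -oro → *fimumaworo*.
Since the last vowel of the diminutive form *fimumaworo* is /o/ (a rounded vowel), it takes -voh, giving *fimumaworovoh*.
The final sound of the plural form *fimumaworovoh* is /h/, which is a voiceless consonant, so the definite suffix is -du, giving *fimumaworovohdu*.

fimumaworovohdu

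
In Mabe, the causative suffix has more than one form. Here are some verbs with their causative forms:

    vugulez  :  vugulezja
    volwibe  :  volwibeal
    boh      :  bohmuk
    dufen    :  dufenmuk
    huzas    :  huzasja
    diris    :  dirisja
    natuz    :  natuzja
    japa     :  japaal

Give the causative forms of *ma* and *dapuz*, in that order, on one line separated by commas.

The alternation tracks the final sound of the stem — -ja when the stem ends in a sibilant (*vugulez*, *huzas*, *diris*, *natuz*); -muk when the stem ends in a non-sibilant consonant (*boh*, *dufen*); -al when the stem ends in a vowel (*volwibe*, *japa*).
*ma* — final sound /a/ (a vowel) → -al → *maal*.
The final sound of *dapuz* is /z/, which is a sibilant, so the suffix is -ja, giving *dapuzja*.

maal, dapuzja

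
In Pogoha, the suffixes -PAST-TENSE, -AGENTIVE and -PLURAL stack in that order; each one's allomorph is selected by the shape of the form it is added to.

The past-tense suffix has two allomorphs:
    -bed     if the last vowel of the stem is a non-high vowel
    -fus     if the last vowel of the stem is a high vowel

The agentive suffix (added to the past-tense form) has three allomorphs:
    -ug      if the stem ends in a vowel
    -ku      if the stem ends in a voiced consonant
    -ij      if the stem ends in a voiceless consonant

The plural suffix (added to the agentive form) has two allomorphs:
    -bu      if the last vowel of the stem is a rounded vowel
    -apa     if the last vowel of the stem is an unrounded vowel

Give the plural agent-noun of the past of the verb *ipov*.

ipovbedkubu

Since the last vowel of *ipov* is /o/ (a non-high vowel), it takes -bed, giving *ipovbed*.
The past-tense form *ipovbed* — final sound /d/ (a voiced consonant) → -ku → *ipovbedku*.
The agentive form *ipovbedku*: last vowel = /u/, a rounded vowel → -bu → *ipovbedkubu*.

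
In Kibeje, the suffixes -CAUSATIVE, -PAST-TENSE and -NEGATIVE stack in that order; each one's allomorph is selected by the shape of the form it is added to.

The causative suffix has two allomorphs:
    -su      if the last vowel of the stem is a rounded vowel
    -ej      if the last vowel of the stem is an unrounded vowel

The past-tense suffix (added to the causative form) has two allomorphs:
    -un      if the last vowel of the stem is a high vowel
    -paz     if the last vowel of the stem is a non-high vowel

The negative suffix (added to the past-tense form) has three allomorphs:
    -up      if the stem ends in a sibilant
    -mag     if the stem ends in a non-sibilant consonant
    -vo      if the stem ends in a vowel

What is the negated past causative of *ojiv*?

The last vowel of *ojiv* is /i/, which is an unrounded vowel, so the causative suffix is -ej, giving *ojivej*.
The causative form *ojivej* — last vowel /e/ (a non-high vowel) → -paz → *ojivejpaz*.
The past-tense form *ojivejpaz* — final sound /z/ (a sibilant) → -up → *ojivejpazup*.

ojivejpazup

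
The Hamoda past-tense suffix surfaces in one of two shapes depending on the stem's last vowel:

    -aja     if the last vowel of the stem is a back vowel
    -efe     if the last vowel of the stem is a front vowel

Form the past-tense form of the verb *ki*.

kiefe

*ki* — last vowel /i/ (a front vowel) → -efe → *kiefe*.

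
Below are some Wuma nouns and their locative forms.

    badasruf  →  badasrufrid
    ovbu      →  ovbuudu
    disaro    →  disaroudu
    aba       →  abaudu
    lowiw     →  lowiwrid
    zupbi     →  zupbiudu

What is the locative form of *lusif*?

The suffix is conditioned by the final sound: -rid when the stem ends in a consonant (*badasruf*, *lowiw*); -udu when the stem ends in a vowel (*ovbu*, *disaro*, *aba*, *zupbi*).
Since the final sound of *lusif* is /f/ (a consonant), it takes -rid, giving *lusifrid*.

lusifrid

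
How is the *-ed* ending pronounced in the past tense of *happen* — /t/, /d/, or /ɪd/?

/d/

The stem *happen* ends in a voiced sound other than /d/.
The -ed suffix is realized as /ɪd/ after /t, d/; as /t/ after other voiceless consonants; and as /d/ after other voiced sounds.
So -ed on *happen* is pronounced /d/.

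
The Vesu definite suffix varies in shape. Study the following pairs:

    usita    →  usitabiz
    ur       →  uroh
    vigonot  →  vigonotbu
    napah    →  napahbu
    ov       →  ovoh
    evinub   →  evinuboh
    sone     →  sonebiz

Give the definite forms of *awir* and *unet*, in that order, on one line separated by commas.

awiroh, unetbu

Looking at the final sound of each stem: -bu when the stem ends in a voiceless consonant (*vigonot*, *napah*); -oh when the stem ends in a voiced consonant (*ur*, *ov*, *evinub*); -biz when the stem ends in a vowel (*usita*, *sone*).
*awir*: final sound = /r/, a voiced consonant → -oh → *awiroh*.
Since the final sound of *unet* is /t/ (a voiceless consonant), it takes -bu, giving *unetbu*.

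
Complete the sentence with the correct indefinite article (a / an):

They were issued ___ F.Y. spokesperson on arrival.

The indefinite article is chosen by the initial *sound* of the following word, not its spelling.
The initialism *F.Y.* is read letter by letter; the first letter, F, is pronounced /ɛf/, which begins with a vowel sound.
So the article is *an*: They were issued an F.Y. spokesperson on arrival.

an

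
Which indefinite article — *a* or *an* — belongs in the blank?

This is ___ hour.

The indefinite article is chosen by the initial *sound* of the following word, not its spelling.
*hour* begins with the sound /aʊ/ (silent h) — a vowel sound.
So the article is *an*: This is an hour.

an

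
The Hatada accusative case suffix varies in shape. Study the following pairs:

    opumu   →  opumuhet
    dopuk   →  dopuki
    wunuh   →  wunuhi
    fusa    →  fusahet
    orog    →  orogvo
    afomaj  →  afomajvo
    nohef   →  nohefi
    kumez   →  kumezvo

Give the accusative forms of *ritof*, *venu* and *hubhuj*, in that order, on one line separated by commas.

ritofi, venuhet, hubhujvo

The pattern is voicing of the final sound: -i when the stem ends in a voiceless consonant (*dopuk*, *wunuh*, *nohef*); -vo when the stem ends in a voiced consonant (*orog*, *afomaj*, *kumez*); -het when the stem ends in a vowel (*opumu*, *fusa*).
The final sound of *ritof* is /f/, which is a voiceless consonant, so the suffix is -i, giving *ritofi*.
The final sound of *venu* is /u/, which is a vowel, so the suffix is -het, giving *venuhet*.
The final sound of *hubhuj* is /j/, which is a voiced consonant, so the suffix is -vo, giving *hubhujvo*.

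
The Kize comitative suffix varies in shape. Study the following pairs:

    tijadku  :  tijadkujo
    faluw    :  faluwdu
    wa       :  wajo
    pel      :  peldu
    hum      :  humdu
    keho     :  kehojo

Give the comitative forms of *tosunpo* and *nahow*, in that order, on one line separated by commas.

tosunpojo, nahowdu

The pattern is consonant vs. vowel: -du when the stem ends in a consonant (*faluw*, *pel*, *hum*); -jo when the stem ends in a vowel (*tijadku*, *wa*, *keho*).
*tosunpo* — final sound /o/ (a vowel) → -jo → *tosunpojo*.
Since the final sound of *nahow* is /w/ (a consonant), it takes -du, giving *nahowdu*.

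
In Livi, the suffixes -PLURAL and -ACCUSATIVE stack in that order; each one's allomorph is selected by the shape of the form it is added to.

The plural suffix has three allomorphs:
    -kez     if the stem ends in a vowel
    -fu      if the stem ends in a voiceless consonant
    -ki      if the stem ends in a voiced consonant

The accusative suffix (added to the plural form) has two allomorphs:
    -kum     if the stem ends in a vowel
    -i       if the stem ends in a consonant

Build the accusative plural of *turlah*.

turlahfukum

Since the final sound of *turlah* is /h/ (a voiceless consonant), it takes -fu, giving *turlahfu*.
The final sound of the plural form *turlahfu* is /u/, which is a vowel, so the accusative suffix is -kum, giving *turlahfukum*.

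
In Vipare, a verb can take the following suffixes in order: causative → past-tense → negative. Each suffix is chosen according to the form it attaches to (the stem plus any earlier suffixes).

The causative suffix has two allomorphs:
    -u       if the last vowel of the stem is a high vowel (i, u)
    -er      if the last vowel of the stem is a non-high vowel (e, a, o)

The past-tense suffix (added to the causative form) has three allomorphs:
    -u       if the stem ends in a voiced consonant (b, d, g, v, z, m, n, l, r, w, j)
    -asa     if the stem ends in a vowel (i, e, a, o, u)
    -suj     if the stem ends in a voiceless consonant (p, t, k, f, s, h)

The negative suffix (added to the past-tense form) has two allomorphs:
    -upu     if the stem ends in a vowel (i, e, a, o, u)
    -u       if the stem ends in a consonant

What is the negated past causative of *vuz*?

vuzuasaupu

The last vowel of *vuz* is /u/, which is a high vowel, so the causative suffix is -u, giving *vuzu*.
The causative form *vuzu* — final sound /u/ (a vowel) → -asa → *vuzuasa*.
The final sound of the past-tense form *vuzuasa* is /a/, which is a vowel, so the negative suffix is -upu, giving *vuzuasaupu*.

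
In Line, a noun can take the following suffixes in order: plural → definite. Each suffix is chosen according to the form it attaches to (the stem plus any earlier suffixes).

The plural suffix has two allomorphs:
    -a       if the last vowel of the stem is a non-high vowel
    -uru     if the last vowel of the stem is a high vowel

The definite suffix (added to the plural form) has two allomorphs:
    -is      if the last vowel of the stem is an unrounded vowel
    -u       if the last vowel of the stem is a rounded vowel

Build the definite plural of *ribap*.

ribapais

*ribap* — last vowel /a/ (a non-high vowel) → -a → *ribapa*.
The plural form *ribapa*: last vowel = /a/, an unrounded vowel → -is → *ribapais*.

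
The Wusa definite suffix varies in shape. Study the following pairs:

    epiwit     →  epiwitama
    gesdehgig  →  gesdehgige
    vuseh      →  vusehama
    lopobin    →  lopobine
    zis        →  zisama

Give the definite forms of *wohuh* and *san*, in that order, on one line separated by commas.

wohuhama, sane

The alternation tracks the final consonant of the stem — -ama when the stem ends in a voiceless consonant (*epiwit*, *vuseh*, *zis*); -e when the stem ends in a voiced consonant (*gesdehgig*, *lopobin*).
The final consonant of *wohuh* is /h/, which is voiceless, so the suffix is -ama, giving *wohuhama*.
*san*: final consonant = /n/, voiced → -e → *sane*.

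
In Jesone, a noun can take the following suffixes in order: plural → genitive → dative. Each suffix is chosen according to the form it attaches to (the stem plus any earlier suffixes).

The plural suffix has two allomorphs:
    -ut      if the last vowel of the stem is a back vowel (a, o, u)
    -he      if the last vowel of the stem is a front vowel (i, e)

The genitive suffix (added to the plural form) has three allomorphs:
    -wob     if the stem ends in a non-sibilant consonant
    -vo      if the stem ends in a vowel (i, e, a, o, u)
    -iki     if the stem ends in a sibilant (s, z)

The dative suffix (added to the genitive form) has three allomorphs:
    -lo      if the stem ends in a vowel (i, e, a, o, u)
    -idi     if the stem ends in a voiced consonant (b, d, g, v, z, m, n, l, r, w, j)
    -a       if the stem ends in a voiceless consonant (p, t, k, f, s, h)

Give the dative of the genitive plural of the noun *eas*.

easutwobidi

Since the last vowel of *eas* is /a/ (a back vowel), it takes -ut, giving *easut*.
The final sound of the plural form *easut* is /t/, which is a non-sibilant consonant, so the genitive suffix is -wob, giving *easutwob*.
The genitive form *easutwob* — final sound /b/ (a voiced consonant) → -idi → *easutwobidi*.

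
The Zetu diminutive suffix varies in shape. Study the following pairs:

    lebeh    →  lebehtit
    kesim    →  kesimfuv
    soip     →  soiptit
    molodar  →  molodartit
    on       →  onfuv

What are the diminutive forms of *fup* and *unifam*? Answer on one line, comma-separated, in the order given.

fuptit, unifamfuv

The pattern is nasality of the final consonant: -fuv when the stem ends in a nasal (*kesim*, *on*); -tit when the stem ends in a non-nasal consonant (*lebeh*, *soip*, *molodar*).
*fup*: final consonant = /p/, non-nasal → -tit → *fuptit*.
*unifam*: final consonant = /m/, a nasal → -fuv → *unifamfuv*.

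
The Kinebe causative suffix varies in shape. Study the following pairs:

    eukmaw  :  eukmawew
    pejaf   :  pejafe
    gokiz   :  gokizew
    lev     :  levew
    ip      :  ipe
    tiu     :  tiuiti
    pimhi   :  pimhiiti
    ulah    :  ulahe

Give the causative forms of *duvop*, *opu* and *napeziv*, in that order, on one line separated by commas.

The suffix is conditioned by the final sound: -e when the stem ends in a voiceless consonant (*pejaf*, *ip*, *ulah*); -ew when the stem ends in a voiced consonant (*eukmaw*, *gokiz*, *lev*); -iti when the stem ends in a vowel (*tiu*, *pimhi*).
*duvop*: final sound = /p/, a voiceless consonant → -e → *duvope*.
*opu*: final sound = /u/, a vowel → -iti → *opuiti*.
The final sound of *napeziv* is /v/, which is a voiced consonant, so the suffix is -ew, giving *napezivew*.

duvope, opuiti, napezivew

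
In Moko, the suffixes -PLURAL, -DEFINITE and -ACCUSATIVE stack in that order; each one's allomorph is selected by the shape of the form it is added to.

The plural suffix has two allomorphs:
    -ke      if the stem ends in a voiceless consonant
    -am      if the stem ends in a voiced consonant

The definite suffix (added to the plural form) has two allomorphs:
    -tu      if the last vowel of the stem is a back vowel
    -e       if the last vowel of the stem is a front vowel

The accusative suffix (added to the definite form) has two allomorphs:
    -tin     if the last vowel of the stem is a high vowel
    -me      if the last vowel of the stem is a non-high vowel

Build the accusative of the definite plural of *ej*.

ejamtutin

The final consonant of *ej* is /j/, which is voiced, so the plural suffix is -am, giving *ejam*.
Since the last vowel of the plural form *ejam* is /a/ (a back vowel), it takes -tu, giving *ejamtu*.
The definite form *ejamtu*: last vowel = /u/, a high vowel → -tin → *ejamtutin*.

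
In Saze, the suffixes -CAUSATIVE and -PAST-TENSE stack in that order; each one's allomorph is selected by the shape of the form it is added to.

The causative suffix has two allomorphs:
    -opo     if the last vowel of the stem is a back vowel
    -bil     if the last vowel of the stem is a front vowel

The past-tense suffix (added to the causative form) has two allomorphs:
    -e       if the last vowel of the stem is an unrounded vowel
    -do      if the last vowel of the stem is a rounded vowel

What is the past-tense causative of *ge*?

Since the last vowel of *ge* is /e/ (a front vowel), it takes -bil, giving *gebil*.
The causative form *gebil* — last vowel /i/ (an unrounded vowel) → -e → *gebile*.

gebile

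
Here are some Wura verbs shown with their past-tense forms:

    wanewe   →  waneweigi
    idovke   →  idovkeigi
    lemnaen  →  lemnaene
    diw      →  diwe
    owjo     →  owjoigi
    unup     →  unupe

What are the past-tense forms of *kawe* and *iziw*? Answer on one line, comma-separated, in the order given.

kaweigi, iziwe

The pattern is consonant vs. vowel: -e when the stem ends in a consonant (*lemnaen*, *diw*, *unup*); -igi when the stem ends in a vowel (*wanewe*, *idovke*, *owjo*).
Since the final sound of *kawe* is /e/ (a vowel), it takes -igi, giving *kaweigi*.
*iziw* — final sound /w/ (a consonant) → -e → *iziwe*.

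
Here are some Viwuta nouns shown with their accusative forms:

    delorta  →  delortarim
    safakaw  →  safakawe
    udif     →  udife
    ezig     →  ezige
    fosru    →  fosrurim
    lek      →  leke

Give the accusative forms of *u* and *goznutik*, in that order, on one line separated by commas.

The pattern is consonant vs. vowel: -e when the stem ends in a consonant (*safakaw*, *udif*, *ezig*, *lek*); -rim when the stem ends in a vowel (*delorta*, *fosru*).
Since the final sound of *u* is /u/ (a vowel), it takes -rim, giving *urim*.
*goznutik* — final sound /k/ (a consonant) → -e → *goznutike*.

urim, goznutike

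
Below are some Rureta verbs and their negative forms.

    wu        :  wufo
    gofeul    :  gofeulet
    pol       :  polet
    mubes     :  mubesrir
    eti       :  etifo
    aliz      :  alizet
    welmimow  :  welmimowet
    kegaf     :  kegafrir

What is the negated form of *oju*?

ojufo

Looking at the final sound of each stem: -rir when the stem ends in a voiceless consonant (*mubes*, *kegaf*); -et when the stem ends in a voiced consonant (*gofeul*, *pol*, *aliz*, *welmimow*); -fo when the stem ends in a vowel (*wu*, *eti*).
The final sound of *oju* is /u/, which is a vowel, so the suffix is -fo, giving *ojufo*.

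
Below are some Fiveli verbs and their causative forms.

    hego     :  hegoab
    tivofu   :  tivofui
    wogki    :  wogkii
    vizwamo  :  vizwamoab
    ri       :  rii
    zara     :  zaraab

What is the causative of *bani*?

The alternation tracks the last vowel of the stem — -i when the last vowel of the stem is a high vowel (*tivofu*, *wogki*, *ri*); -ab when the last vowel of the stem is a non-high vowel (*hego*, *vizwamo*, *zara*).
The last vowel of *bani* is /i/, which is a high vowel, so the suffix is -i, giving *banii*.

banii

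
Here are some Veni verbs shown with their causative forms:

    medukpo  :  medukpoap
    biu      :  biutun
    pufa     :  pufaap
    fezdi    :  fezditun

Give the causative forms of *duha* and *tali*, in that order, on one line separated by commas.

duhaap, talitun

The pattern is height harmony: -tun when the last vowel of the stem is a high vowel (*biu*, *fezdi*); -ap when the last vowel of the stem is a non-high vowel (*medukpo*, *pufa*).
The last vowel of *duha* is /a/, which is a non-high vowel, so the suffix is -ap, giving *duhaap*.
*tali*: last vowel = /i/, a high vowel → -tun → *talitun*.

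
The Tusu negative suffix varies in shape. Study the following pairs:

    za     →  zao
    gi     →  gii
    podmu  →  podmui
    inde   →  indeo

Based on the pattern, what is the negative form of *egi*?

egii

The suffix is conditioned by the last vowel: -i when the last vowel of the stem is a high vowel (*gi*, *podmu*); -o when the last vowel of the stem is a non-high vowel (*za*, *inde*).
*egi* — last vowel /i/ (a high vowel) → -i → *egii*.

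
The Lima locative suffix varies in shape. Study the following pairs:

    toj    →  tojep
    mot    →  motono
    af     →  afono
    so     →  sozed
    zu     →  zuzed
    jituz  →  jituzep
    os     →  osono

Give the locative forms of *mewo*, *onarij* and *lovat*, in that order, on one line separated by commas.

Looking at the final sound of each stem: -ono when the stem ends in a voiceless consonant (*mot*, *af*, *os*); -ep when the stem ends in a voiced consonant (*toj*, *jituz*); -zed when the stem ends in a vowel (*so*, *zu*).
The final sound of *mewo* is /o/, which is a vowel, so the suffix is -zed, giving *mewozed*.
The final sound of *onarij* is /j/, which is a voiced consonant, so the suffix is -ep, giving *onarijep*.
Since the final sound of *lovat* is /t/ (a voiceless consonant), it takes -ono, giving *lovatono*.

mewozed, onarijep, lovatono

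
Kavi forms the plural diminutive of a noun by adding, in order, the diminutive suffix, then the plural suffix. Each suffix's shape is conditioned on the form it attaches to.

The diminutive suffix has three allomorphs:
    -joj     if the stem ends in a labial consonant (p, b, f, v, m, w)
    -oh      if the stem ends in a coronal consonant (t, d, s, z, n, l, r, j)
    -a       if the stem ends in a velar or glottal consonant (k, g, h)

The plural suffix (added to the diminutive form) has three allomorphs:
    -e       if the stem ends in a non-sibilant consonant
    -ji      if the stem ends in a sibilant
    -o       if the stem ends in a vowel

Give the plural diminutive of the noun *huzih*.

*huzih*: final consonant = /h/, velar/glottal → -a → *huziha*.
The final sound of the diminutive form *huziha* is /a/, which is a vowel, so the plural suffix is -o, giving *huzihao*.

huzihao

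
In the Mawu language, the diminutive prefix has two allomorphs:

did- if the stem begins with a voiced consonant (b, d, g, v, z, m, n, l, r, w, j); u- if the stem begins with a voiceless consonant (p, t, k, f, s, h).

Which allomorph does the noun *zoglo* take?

did-

Since the first consonant of *zoglo* is /z/ (voiced), it takes did-.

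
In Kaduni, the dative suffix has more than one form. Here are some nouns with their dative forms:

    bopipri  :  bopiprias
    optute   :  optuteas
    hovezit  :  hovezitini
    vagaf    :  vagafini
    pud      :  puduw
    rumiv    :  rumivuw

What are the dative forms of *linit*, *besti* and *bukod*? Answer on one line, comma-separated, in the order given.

linitini, bestias, bukoduw

The pattern is voicing of the final sound: -ini when the stem ends in a voiceless consonant (*hovezit*, *vagaf*); -uw when the stem ends in a voiced consonant (*pud*, *rumiv*); -as when the stem ends in a vowel (*bopipri*, *optute*).
The final sound of *linit* is /t/, which is a voiceless consonant, so the suffix is -ini, giving *linitini*.
The final sound of *besti* is /i/, which is a vowel, so the suffix is -as, giving *bestias*.
The final sound of *bukod* is /d/, which is a voiced consonant, so the suffix is -uw, giving *bukoduw*.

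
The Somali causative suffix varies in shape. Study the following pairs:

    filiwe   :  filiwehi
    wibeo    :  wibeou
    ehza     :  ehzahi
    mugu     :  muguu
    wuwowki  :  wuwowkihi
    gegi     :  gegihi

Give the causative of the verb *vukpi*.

vukpihi

The alternation tracks the last vowel of the stem — -u when the last vowel of the stem is a rounded vowel (*wibeo*, *mugu*); -hi when the last vowel of the stem is an unrounded vowel (*filiwe*, *ehza*, *wuwowki*, *gegi*).
*vukpi* — last vowel /i/ (an unrounded vowel) → -hi → *vukpihi*.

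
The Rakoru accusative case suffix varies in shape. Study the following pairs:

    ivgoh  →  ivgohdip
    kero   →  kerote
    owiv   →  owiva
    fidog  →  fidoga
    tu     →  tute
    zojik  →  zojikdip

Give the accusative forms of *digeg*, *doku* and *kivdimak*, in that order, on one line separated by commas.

Looking at the final sound of each stem: -dip when the stem ends in a voiceless consonant (*ivgoh*, *zojik*); -a when the stem ends in a voiced consonant (*owiv*, *fidog*); -te when the stem ends in a vowel (*kero*, *tu*).
*digeg* — final sound /g/ (a voiced consonant) → -a → *digega*.
*doku*: final sound = /u/, a vowel → -te → *dokute*.
*kivdimak*: final sound = /k/, a voiceless consonant → -dip → *kivdimakdip*.

digega, dokute, kivdimakdip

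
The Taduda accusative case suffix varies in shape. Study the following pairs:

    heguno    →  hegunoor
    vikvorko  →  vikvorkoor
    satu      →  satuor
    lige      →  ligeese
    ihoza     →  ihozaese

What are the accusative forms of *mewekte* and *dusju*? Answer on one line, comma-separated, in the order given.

mewekteese, dusjuor

The suffix is conditioned by the last vowel: -or when the last vowel of the stem is a rounded vowel (*heguno*, *vikvorko*, *satu*); -ese when the last vowel of the stem is an unrounded vowel (*lige*, *ihoza*).
Since the last vowel of *mewekte* is /e/ (an unrounded vowel), it takes -ese, giving *mewekteese*.
Since the last vowel of *dusju* is /u/ (a rounded vowel), it takes -or, giving *dusjuor*.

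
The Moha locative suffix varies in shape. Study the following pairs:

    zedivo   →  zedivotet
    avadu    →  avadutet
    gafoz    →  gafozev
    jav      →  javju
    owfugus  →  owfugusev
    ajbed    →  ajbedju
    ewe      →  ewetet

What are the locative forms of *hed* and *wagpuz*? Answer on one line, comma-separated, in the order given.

The alternation tracks the final sound of the stem — -ev when the stem ends in a sibilant (*gafoz*, *owfugus*); -ju when the stem ends in a non-sibilant consonant (*jav*, *ajbed*); -tet when the stem ends in a vowel (*zedivo*, *avadu*, *ewe*).
The final sound of *hed* is /d/, which is a non-sibilant consonant, so the suffix is -ju, giving *hedju*.
The final sound of *wagpuz* is /z/, which is a sibilant, so the suffix is -ev, giving *wagpuzev*.

hedju, wagpuzev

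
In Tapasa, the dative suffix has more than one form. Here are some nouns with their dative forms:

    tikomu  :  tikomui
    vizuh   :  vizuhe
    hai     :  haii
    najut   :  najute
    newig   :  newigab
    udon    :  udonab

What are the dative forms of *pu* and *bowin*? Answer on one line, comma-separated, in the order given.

pui, bowinab

The alternation tracks the final sound of the stem — -e when the stem ends in a voiceless consonant (*vizuh*, *najut*); -ab when the stem ends in a voiced consonant (*newig*, *udon*); -i when the stem ends in a vowel (*tikomu*, *hai*).
*pu*: final sound = /u/, a vowel → -i → *pui*.
*bowin*: final sound = /n/, a voiced consonant → -ab → *bowinab*.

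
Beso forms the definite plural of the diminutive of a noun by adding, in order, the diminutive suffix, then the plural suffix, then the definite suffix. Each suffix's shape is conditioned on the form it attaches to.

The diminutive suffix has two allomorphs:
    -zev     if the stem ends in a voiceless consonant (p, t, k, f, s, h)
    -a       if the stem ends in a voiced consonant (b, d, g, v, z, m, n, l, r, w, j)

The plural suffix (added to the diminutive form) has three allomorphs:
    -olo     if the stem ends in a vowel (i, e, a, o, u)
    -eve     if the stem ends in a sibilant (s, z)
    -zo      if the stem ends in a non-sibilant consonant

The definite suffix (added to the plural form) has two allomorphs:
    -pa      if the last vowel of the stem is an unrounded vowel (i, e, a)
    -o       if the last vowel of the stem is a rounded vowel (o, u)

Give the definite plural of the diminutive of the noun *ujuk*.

The final consonant of *ujuk* is /k/, which is voiceless, so the diminutive suffix is -zev, giving *ujukzev*.
Since the final sound of the diminutive form *ujukzev* is /v/ (a non-sibilant consonant), it takes -zo, giving *ujukzevzo*.
Since the last vowel of the plural form *ujukzevzo* is /o/ (a rounded vowel), it takes -o, giving *ujukzevzoo*.

ujukzevzoo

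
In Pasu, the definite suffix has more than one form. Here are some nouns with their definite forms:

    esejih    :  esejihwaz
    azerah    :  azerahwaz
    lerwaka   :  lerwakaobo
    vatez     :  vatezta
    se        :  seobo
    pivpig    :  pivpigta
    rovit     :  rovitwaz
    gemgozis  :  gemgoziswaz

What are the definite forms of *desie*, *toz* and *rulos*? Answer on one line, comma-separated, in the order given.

The suffix is conditioned by the final sound: -waz when the stem ends in a voiceless consonant (*esejih*, *azerah*, *rovit*, *gemgozis*); -ta when the stem ends in a voiced consonant (*vatez*, *pivpig*); -obo when the stem ends in a vowel (*lerwaka*, *se*).
*desie* — final sound /e/ (a vowel) → -obo → *desieobo*.
*toz*: final sound = /z/, a voiced consonant → -ta → *tozta*.
Since the final sound of *rulos* is /s/ (a voiceless consonant), it takes -waz, giving *ruloswaz*.

desieobo, tozta, ruloswaz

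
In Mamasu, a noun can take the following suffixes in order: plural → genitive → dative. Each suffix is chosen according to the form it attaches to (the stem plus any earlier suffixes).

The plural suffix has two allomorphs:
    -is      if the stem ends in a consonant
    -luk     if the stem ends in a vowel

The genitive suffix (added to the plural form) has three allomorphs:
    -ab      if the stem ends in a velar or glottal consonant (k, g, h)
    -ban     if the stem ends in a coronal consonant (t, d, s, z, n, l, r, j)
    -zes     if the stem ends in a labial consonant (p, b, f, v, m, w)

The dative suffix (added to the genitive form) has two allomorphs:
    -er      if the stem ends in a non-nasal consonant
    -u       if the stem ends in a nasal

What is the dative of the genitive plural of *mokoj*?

*mokoj*: final sound = /j/, a consonant → -is → *mokojis*.
The plural form *mokojis*: final consonant = /s/, coronal → -ban → *mokojisban*.
Since the final consonant of the genitive form *mokojisban* is /n/ (a nasal), it takes -u, giving *mokojisbanu*.

mokojisbanu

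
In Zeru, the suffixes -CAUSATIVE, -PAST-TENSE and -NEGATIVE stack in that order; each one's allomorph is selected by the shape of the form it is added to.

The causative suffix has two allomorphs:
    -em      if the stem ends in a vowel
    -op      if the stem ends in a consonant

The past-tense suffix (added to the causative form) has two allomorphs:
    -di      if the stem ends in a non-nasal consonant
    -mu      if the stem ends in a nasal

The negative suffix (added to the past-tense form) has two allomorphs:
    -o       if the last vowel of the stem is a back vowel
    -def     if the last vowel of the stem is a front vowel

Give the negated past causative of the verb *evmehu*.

evmehuemmuo

The final sound of *evmehu* is /u/, which is a vowel, so the causative suffix is -em, giving *evmehuem*.
The causative form *evmehuem*: final consonant = /m/, a nasal → -mu → *evmehuemmu*.
The past-tense form *evmehuemmu* — last vowel /u/ (a back vowel) → -o → *evmehuemmuo*.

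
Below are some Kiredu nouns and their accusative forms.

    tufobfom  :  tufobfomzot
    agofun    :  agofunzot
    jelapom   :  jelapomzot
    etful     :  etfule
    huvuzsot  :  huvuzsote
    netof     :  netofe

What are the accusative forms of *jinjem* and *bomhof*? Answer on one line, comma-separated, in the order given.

jinjemzot, bomhofe

Looking at the final consonant of each stem: -zot when the stem ends in a nasal (*tufobfom*, *agofun*, *jelapom*); -e when the stem ends in a non-nasal consonant (*etful*, *huvuzsot*, *netof*).
The final consonant of *jinjem* is /m/, which is a nasal, so the suffix is -zot, giving *jinjemzot*.
*bomhof*: final consonant = /f/, non-nasal → -e → *bomhofe*.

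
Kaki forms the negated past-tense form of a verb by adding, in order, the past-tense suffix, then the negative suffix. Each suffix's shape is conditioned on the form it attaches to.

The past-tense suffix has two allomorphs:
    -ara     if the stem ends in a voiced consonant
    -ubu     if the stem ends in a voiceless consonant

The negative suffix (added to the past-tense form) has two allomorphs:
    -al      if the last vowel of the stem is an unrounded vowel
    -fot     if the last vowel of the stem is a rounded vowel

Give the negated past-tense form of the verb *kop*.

*kop*: final consonant = /p/, voiceless → -ubu → *kopubu*.
The past-tense form *kopubu* — last vowel /u/ (a rounded vowel) → -fot → *kopubufot*.

kopubufot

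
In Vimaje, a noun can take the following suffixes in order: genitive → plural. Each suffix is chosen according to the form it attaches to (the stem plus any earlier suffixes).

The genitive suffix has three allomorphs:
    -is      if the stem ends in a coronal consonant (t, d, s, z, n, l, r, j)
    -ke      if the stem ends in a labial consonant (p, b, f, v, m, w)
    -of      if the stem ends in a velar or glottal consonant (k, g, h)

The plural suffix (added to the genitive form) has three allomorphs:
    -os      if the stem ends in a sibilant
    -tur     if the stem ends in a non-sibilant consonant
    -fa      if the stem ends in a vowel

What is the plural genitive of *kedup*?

*kedup*: final consonant = /p/, labial → -ke → *kedupke*.
The final sound of the genitive form *kedupke* is /e/, which is a vowel, so the plural suffix is -fa, giving *kedupkefa*.

kedupkefa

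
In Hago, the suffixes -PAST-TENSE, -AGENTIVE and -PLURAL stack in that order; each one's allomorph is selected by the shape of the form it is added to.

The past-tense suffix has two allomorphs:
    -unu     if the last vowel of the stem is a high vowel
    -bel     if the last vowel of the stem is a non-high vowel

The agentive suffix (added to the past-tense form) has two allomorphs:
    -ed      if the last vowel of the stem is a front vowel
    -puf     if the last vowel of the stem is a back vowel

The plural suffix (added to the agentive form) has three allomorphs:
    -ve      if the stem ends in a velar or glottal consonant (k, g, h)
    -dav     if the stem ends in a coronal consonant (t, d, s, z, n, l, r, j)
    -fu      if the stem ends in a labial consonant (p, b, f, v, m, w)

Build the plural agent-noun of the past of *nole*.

nolebeleddav

*nole*: last vowel = /e/, a non-high vowel → -bel → *nolebel*.
Since the last vowel of the past-tense form *nolebel* is /e/ (a front vowel), it takes -ed, giving *nolebeled*.
The agentive form *nolebeled*: final consonant = /d/, coronal → -dav → *nolebeleddav*.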